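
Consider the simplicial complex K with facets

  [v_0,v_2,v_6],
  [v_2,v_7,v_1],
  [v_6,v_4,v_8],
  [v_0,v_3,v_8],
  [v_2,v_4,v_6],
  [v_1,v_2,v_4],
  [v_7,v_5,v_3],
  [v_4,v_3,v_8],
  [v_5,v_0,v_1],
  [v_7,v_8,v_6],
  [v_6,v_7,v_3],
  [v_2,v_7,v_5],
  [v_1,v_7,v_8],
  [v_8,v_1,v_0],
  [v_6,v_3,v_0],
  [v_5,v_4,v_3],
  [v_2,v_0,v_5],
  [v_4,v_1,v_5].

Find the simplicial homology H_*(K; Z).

H_0 = Z,  H_1 = Z ⊕ Z/2,  H_2 = 0.

Fix the vertex order v_0 < v_1 < v_2 < v_3 < v_4 < v_5 < v_6 < v_7 < v_8 and write every simplex with vertices in increasing order. Then dim K = 2 and the simplices of K are:

  0-simplices (9): [v_0], [v_1], [v_2], [v_3], [v_4], [v_5], [v_6], [v_7], [v_8]
  1-simplices (27): (27 of them)
  2-simplices (18): (18 of them)

so the chain groups are C_0 ≅ Z^9, C_1 ≅ Z^27, C_2 ≅ Z^18.

The boundary map ∂_1: C_1 → C_0 maps an edge to its endpoints' difference, ∂[p,q] = q − p.
The resulting 9×27 matrix has rank 8, and its Smith normal form has invariant factors (1,1,1,1,1,1,1,1).

∂_2: C_2 → C_1 sends each 2-simplex [p,q,r] to [q,r] − [p,r] + [p,q]. For instance
  ∂[v_4,v_6,v_8] = [v_6,v_8] − [v_4,v_8] + [v_4,v_6],
  ∂[v_3,v_4,v_5] = [v_4,v_5] − [v_3,v_5] + [v_3,v_4].
As a 27×18 matrix over Z this has rank 18, with invariant factors (1,1,1,1,1,1,1,1,1,1,1,1,1,1,1,1,1,2).

Now H_k = ker ∂_k / im ∂_{k+1}, so:

  H_0: rank C_0 − rank ∂_1 = 9 − 8 = 1, and the invariant factors of ∂_1 are all 1, so H_0 ≅ Z.
  H_1: rank ker ∂_1 − rank ∂_2 = (27 − 8) − 18 = 1, and ∂_2 has invariant factor 2 > 1, so H_1 ≅ Z ⊕ Z/2.
  H_2: rank ker ∂_2 − rank ∂_3 = (18 − 18) − 0 = 0, and there is no ∂_3, so H_2 ≅ 0.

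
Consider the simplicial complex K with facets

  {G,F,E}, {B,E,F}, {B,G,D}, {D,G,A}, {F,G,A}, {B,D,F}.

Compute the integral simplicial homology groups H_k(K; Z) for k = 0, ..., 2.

H_0 ≅ Z,  H_1 ≅ Z,  H_2 = 0.

Order the vertices as A < B < D < E < F < G. Listing each simplex with vertices in this order, K has dimension 2 with simplices:

  0-simplices (6): A, B, D, E, F, G
  1-simplices (12): AD, AF, AG, BD, BE, BF, BG, DF, DG, EF, EG, FG
  2-simplices (6): ADG, AFG, BDF, BDG, BEF, EFG

Hence C_0 ≅ Z^6, C_1 ≅ Z^12, C_2 ≅ Z^6.

The boundary map ∂_1: C_1 → C_0 is given by ∂[p,q] = [q] − [p].
The resulting 6×12 matrix has rank 5, and its Smith normal form has invariant factors (1,1,1,1,1).

∂_2: C_2 → C_1 acts by ∂[p,q,r] = [q,r] − [p,r] + [p,q]. For instance
  ∂EFG = FG − EG + EF,
  ∂BEF = EF − BF + BE.
As a 12×6 matrix over Z this has rank 6, with invariant factors (1,1,1,1,1,1).

Reading off H_k = ker ∂_k / im ∂_{k+1}:

  H_0: rank C_0 − rank ∂_1 = 6 − 5 = 1, and the invariant factors of ∂_1 are all 1, so H_0 = Z.
  H_1: rank ker ∂_1 − rank ∂_2 = (12 − 5) − 6 = 1, and the invariant factors of ∂_2 are all 1, so H_1 = Z.
  H_2: rank ker ∂_2 − rank ∂_3 = (6 − 6) − 0 = 0, and there is no ∂_3, so H_2 = 0.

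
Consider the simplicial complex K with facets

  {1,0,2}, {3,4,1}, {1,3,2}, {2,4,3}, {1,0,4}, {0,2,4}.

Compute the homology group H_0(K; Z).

H_0 ≅ Z.

We work with the vertex ordering 0 < 1 < 2 < 3 < 4. The simplices of K, each written with vertices in increasing order, are:

  0-simplices (5): [0], [1], [2], [3], [4]
  1-simplices (9): [0,1], [0,2], [0,4], [1,2], [1,3], [1,4], [2,3], [2,4], [3,4]
  2-simplices (6): [0,1,2], [0,1,4], [0,2,4], [1,2,3], [1,3,4], [2,3,4]

giving chain groups C_0 ≅ Z^5, C_1 ≅ Z^9, C_2 ≅ Z^6.

∂_1: C_1 → C_0 sends each edge [p,q] (with p < q) to q − p.
The resulting 5×9 matrix has rank 4, and its Smith normal form has invariant factors (1,1,1,1).

∂_2: C_2 → C_1 maps a triangle to the signed sum of its edges. For instance
  ∂[0,1,2] = [1,2] − [0,2] + [0,1],
  ∂[1,3,4] = [3,4] − [1,4] + [1,3].
The 9×6 boundary matrix has rank 5 and Smith normal form diag(1,1,1,1,1).

Computing H_k = (kernel of ∂_k) / (image of ∂_{k+1}):

  H_0: rank C_0 − rank ∂_1 = 5 − 4 = 1, and the invariant factors of ∂_1 are all 1, so H_0 = Z.

(K is a triangulation of the 2-sphere S^2.)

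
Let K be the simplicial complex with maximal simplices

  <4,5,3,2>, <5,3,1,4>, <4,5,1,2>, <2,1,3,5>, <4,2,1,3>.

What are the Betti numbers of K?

Order the vertices as 1 < 2 < 3 < 4 < 5. Listing each simplex with vertices in this order, K has dimension 3 with simplices:

  0-simplices (5): [1], [2], [3], [4], [5]
  1-simplices (10): [1,2], [1,3], [1,4], [1,5], [2,3], [2,4], [2,5], [3,4], [3,5], [4,5]
  2-simplices (10): [1,2,3], [1,2,4], [1,2,5], [1,3,4], [1,3,5], [1,4,5], [2,3,4], [2,3,5], [2,4,5], [3,4,5]
  3-simplices (5): [1,2,3,4], [1,2,3,5], [1,2,4,5], [1,3,4,5], [2,3,4,5]

giving chain groups C_0 ≅ Z^5, C_1 ≅ Z^10, C_2 ≅ Z^10, C_3 ≅ Z^5.

∂_1: C_1 → C_0 maps an edge to its endpoints' difference, ∂[p,q] = q − p. For instance
  ∂[1,4] = [4] − [1].
The 5×10 boundary matrix has rank 4 and Smith normal form diag(1,1,1,1).

The boundary map ∂_2: C_2 → C_1 maps a triangle to the signed sum of its edges. For instance
  ∂[2,4,5] = [4,5] − [2,5] + [2,4],
  ∂[2,3,4] = [3,4] − [2,4] + [2,3].
The 10×10 boundary matrix has rank 6 and Smith normal form diag(1,1,1,1,1,1).

The boundary map ∂_3: C_3 → C_2 sends each 3-simplex σ to the alternating sum Σ_i (−1)^i (σ with its i-th vertex removed). For instance
  ∂[1,2,3,4] = [2,3,4] − [1,3,4] + [1,2,4] − [1,2,3],
  ∂[1,2,4,5] = [2,4,5] − [1,4,5] + [1,2,5] − [1,2,4].
The resulting 10×5 matrix has rank 4, and its Smith normal form has invariant factors (1,1,1,1).

Now H_k = ker ∂_k / im ∂_{k+1}, so:

  H_0: rank C_0 − rank ∂_1 = 5 − 4 = 1, and the invariant factors of ∂_1 are all 1, so H_0 = Z.
  H_1: rank ker ∂_1 − rank ∂_2 = (10 − 4) − 6 = 0, and the invariant factors of ∂_2 are all 1, so H_1 = 0.
  H_2: rank ker ∂_2 − rank ∂_3 = (10 − 6) − 4 = 0, and the invariant factors of ∂_3 are all 1, so H_2 = 0.
  H_3: rank ker ∂_3 − rank ∂_4 = (5 − 4) − 0 = 1, and there is no ∂_4, so H_3 = Z.

As a check, the Euler characteristic is 5 − 10 + 10 − 5 = 0, which agrees with 1 − 0 + 0 − 1 = 0.
(K is a triangulation of the 3-sphere S^3.)

Hence the Betti numbers are b_0 = 1, b_1 = 0, b_2 = 0, b_3 = 1.

b_0 = 1, b_1 = 0, b_2 = 0, b_3 = 1.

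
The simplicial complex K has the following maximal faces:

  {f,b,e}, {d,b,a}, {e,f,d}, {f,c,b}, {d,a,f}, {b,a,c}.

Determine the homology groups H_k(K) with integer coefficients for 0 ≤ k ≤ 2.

H_0 ≅ Z,  H_1 ≅ Z,  H_2 = 0.

Take the total order a < b < c < d < e < f on the vertex set. Then K (dimension 2) consists of the simplices:

  0-simplices (6): a, b, c, d, e, f
  1-simplices (12): ab, ac, ad, af, bc, bd, be, bf, cf, de, df, ef
  2-simplices (6): abc, abd, adf, bcf, bef, def

so the chain groups are C_0 ≅ Z^6, C_1 ≅ Z^12, C_2 ≅ Z^6.

Boundary ∂_1: C_1 → C_0 maps an edge to its endpoints' difference, ∂[p,q] = q − p.
The resulting 6×12 matrix has rank 5, and its Smith normal form has invariant factors (1,1,1,1,1).

The boundary map ∂_2: C_2 → C_1 sends each 2-simplex [p,q,r] to [q,r] − [p,r] + [p,q]. For instance
  ∂abc = bc − ac + ab,
  ∂adf = df − af + ad.
As a 12×6 matrix over Z this has rank 6, with invariant factors (1,1,1,1,1,1).

Reading off H_k = ker ∂_k / im ∂_{k+1}:

  H_0: rank C_0 − rank ∂_1 = 6 − 5 = 1, and the invariant factors of ∂_1 are all 1, so H_0 ≅ Z.
  H_1: rank ker ∂_1 − rank ∂_2 = (12 − 5) − 6 = 1, and the invariant factors of ∂_2 are all 1, so H_1 ≅ Z.
  H_2: rank ker ∂_2 − rank ∂_3 = (6 − 6) − 0 = 0, and there is no ∂_3, so H_2 ≅ 0.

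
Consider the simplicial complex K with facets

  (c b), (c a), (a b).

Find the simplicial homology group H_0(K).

H_0 = Z.

Take the total order a < b < c on the vertex set. Then K (dimension 1) consists of the simplices:

  0-simplices (3): a, b, c
  1-simplices (3): ab, ac, bc

giving chain groups C_0 ≅ Z^3, C_1 ≅ Z^3.

Boundary ∂_1: C_1 → C_0 maps an edge to its endpoints' difference, ∂[p,q] = q − p. For instance
  ∂ac = c − a.
As a 3×3 matrix over Z this has rank 2, with invariant factors (1,1).

Now H_k = ker ∂_k / im ∂_{k+1}, so:

  H_0: rank C_0 − rank ∂_1 = 3 − 2 = 1, and the invariant factors of ∂_1 are all 1, so H_0 = Z.

(K is a triangulation of the circle S^1.)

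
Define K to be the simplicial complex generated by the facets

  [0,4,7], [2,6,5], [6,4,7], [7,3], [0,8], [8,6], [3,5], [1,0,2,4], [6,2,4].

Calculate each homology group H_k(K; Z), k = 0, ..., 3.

H_0 ≅ Z,  H_1 ≅ Z^2,  H_2 = 0,  H_3 = 0.

K has 9 vertices, 17 edges, 8 triangles, 1 3-simplex.
rank ∂_0 = 0, rank ∂_1 = 8 ⇒ b_0 = 9 − 0 − 8 = 1; all invariant factors of ∂_1 are 1 so no torsion. So H_0 ≅ Z.
rank ∂_1 = 8, rank ∂_2 = 7 ⇒ b_1 = 17 − 8 − 7 = 2; all invariant factors of ∂_2 are 1 so no torsion. So H_1 ≅ Z^2.
rank ∂_2 = 7, rank ∂_3 = 1 ⇒ b_2 = 8 − 7 − 1 = 0; all invariant factors of ∂_3 are 1 so no torsion. So H_2 ≅ 0.
rank ∂_3 = 1, rank ∂_4 = 0 ⇒ b_3 = 1 − 1 − 0 = 0. So H_3 ≅ 0.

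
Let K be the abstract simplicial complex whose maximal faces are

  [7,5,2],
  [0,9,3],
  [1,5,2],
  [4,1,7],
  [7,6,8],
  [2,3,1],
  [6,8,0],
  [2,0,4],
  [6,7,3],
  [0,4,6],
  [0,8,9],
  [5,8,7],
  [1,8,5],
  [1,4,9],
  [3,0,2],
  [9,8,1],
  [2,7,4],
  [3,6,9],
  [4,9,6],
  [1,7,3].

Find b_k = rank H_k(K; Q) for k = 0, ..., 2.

b_0 = 1, b_1 = 1, b_2 = 0.

Order the vertices as 0 < 1 < 2 < 3 < 4 < 5 < 6 < 7 < 8 < 9. Listing each simplex with vertices in this order, K has dimension 2 with simplices:

  0-simplices (10): [0], [1], [2], [3], [4], [5], [6], [7], [8], [9]
  1-simplices (30): (30 of them)
  2-simplices (20): (20 of them)

Hence C_0 ≅ Z^10, C_1 ≅ Z^30, C_2 ≅ Z^20.

∂_1: C_1 → C_0 is given by ∂[p,q] = [q] − [p]. For instance
  ∂[2,4] = [4] − [2].
This gives a 10×30 integer matrix of rank 9; reducing to Smith normal form yields diagonal entries (1,1,1,1,1,1,1,1,1).

The boundary map ∂_2: C_2 → C_1 sends each 2-simplex [p,q,r] to [q,r] − [p,r] + [p,q]. For instance
  ∂[6,7,8] = [7,8] − [6,8] + [6,7],
  ∂[0,2,3] = [2,3] − [0,3] + [0,2].
As a 30×20 matrix over Z this has rank 20, with invariant factors (1,1,1,1,1,1,1,1,1,1,1,1,1,1,1,1,1,1,1,2).

Reading off H_k = ker ∂_k / im ∂_{k+1}:

  H_0: rank C_0 − rank ∂_1 = 10 − 9 = 1, and the invariant factors of ∂_1 are all 1, so H_0 ≅ Z.
  H_1: rank ker ∂_1 − rank ∂_2 = (30 − 9) − 20 = 1, and ∂_2 has invariant factor 2 > 1, so H_1 ≅ Z ⊕ Z/2Z.
  H_2: rank ker ∂_2 − rank ∂_3 = (20 − 20) − 0 = 0, and there is no ∂_3, so H_2 ≅ 0.

(K is a triangulation of the Klein bottle.)

Hence the Betti numbers are b_0 = 1, b_1 = 1, b_2 = 0.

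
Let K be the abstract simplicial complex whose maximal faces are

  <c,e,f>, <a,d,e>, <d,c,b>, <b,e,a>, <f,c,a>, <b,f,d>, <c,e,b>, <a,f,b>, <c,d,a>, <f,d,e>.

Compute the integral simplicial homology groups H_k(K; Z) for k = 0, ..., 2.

We work with the vertex ordering a < b < c < d < e < f. The simplices of K, each written with vertices in increasing order, are:

  0-simplices (6): a, b, c, d, e, f
  1-simplices (15): ab, ac, ad, ae, af, bc, bd, be, bf, cd, ce, cf, de, df, ef
  2-simplices (10): abe, abf, acd, acf, ade, bcd, bce, bdf, cef, def

giving chain groups C_0 ≅ Z^6, C_1 ≅ Z^15, C_2 ≅ Z^10.

The boundary map ∂_1: C_1 → C_0 is given by ∂[p,q] = [q] − [p]. For instance
  ∂de = e − d.
The resulting 6×15 matrix has rank 5, and its Smith normal form has invariant factors (1,1,1,1,1).

Boundary ∂_2: C_2 → C_1 maps a triangle to the signed sum of its edges. For instance
  ∂bdf = df − bf + bd,
  ∂cef = ef − cf + ce.
As a 15×10 matrix over Z this has rank 10, with invariant factors (1,1,1,1,1,1,1,1,1,2).

Now H_k = ker ∂_k / im ∂_{k+1}, so:

  H_0: rank C_0 − rank ∂_1 = 6 − 5 = 1, and the invariant factors of ∂_1 are all 1, so H_0 ≅ Z.
  H_1: rank ker ∂_1 − rank ∂_2 = (15 − 5) − 10 = 0, and ∂_2 has invariant factor 2 > 1, so H_1 ≅ Z_2.
  H_2: rank ker ∂_2 − rank ∂_3 = (10 − 10) − 0 = 0, and there is no ∂_3, so H_2 ≅ 0.

(K is a triangulation of the real projective plane RP^2.)

H_0 ≅ Z,  H_1 ≅ Z_2,  H_2 = 0.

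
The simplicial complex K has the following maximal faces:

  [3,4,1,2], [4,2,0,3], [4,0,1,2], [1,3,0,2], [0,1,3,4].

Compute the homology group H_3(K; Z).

Order the vertices as 0 < 1 < 2 < 3 < 4. Listing each simplex with vertices in this order, K has dimension 3 with simplices:

  0-simplices (5): [0], [1], [2], [3], [4]
  1-simplices (10): [0,1], [0,2], [0,3], [0,4], [1,2], [1,3], [1,4], [2,3], [2,4], [3,4]
  2-simplices (10): [0,1,2], [0,1,3], [0,1,4], [0,2,3], [0,2,4], [0,3,4], [1,2,3], [1,2,4], [1,3,4], [2,3,4]
  3-simplices (5): [0,1,2,3], [0,1,2,4], [0,1,3,4], [0,2,3,4], [1,2,3,4]

so the chain groups are C_0 ≅ Z^5, C_1 ≅ Z^10, C_2 ≅ Z^10, C_3 ≅ Z^5.

∂_1: C_1 → C_0 is given by ∂[p,q] = [q] − [p].
As a 5×10 matrix over Z this has rank 4, with invariant factors (1,1,1,1).

∂_2: C_2 → C_1 sends each 2-simplex [p,q,r] to [q,r] − [p,r] + [p,q]. For instance
  ∂[2,3,4] = [3,4] − [2,4] + [2,3],
  ∂[1,2,3] = [2,3] − [1,3] + [1,2].
As a 10×10 matrix over Z this has rank 6, with invariant factors (1,1,1,1,1,1).

∂_3: C_3 → C_2 sends each 3-simplex σ to the alternating sum Σ_i (−1)^i (σ with its i-th vertex removed). For instance
  ∂[0,1,2,3] = [1,2,3] − [0,2,3] + [0,1,3] − [0,1,2],
  ∂[0,1,3,4] = [1,3,4] − [0,3,4] + [0,1,4] − [0,1,3].
The 10×5 boundary matrix has rank 4 and Smith normal form diag(1,1,1,1).

Now H_k = ker ∂_k / im ∂_{k+1}, so:

  H_3: rank ker ∂_3 − rank ∂_4 = (5 − 4) − 0 = 1, and there is no ∂_4, so H_3 ≅ Z.

(K is a triangulation of the 3-sphere S^3.)

H_3 = Z.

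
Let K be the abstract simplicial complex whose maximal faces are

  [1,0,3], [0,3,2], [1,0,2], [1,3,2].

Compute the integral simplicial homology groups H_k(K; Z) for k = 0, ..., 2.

We work with the vertex ordering 0 < 1 < 2 < 3. The simplices of K, each written with vertices in increasing order, are:

  0-simplices (4): [0], [1], [2], [3]
  1-simplices (6): [0,1], [0,2], [0,3], [1,2], [1,3], [2,3]
  2-simplices (4): [0,1,2], [0,1,3], [0,2,3], [1,2,3]

Hence C_0 ≅ Z^4, C_1 ≅ Z^6, C_2 ≅ Z^4.

Boundary ∂_1: C_1 → C_0 is given by ∂[p,q] = [q] − [p]. For instance
  ∂[0,1] = [1] − [0].
As a 4×6 matrix over Z this has rank 3, with invariant factors (1,1,1).

Boundary ∂_2: C_2 → C_1 acts by ∂[p,q,r] = [q,r] − [p,r] + [p,q]. For instance
  ∂[1,2,3] = [2,3] − [1,3] + [1,2],
  ∂[0,1,3] = [1,3] − [0,3] + [0,1].
As a 6×4 matrix over Z this has rank 3, with invariant factors (1,1,1).

Computing H_k = (kernel of ∂_k) / (image of ∂_{k+1}):

  H_0: rank C_0 − rank ∂_1 = 4 − 3 = 1, and the invariant factors of ∂_1 are all 1, so H_0 = Z.
  H_1: rank ker ∂_1 − rank ∂_2 = (6 − 3) − 3 = 0, and the invariant factors of ∂_2 are all 1, so H_1 = 0.
  H_2: rank ker ∂_2 − rank ∂_3 = (4 − 3) − 0 = 1, and there is no ∂_3, so H_2 = Z.

As a check, the Euler characteristic is 4 − 6 + 4 = 2, which agrees with 1 − 0 + 1 = 2.

H_0 = Z,  H_1 = 0,  H_2 = Z.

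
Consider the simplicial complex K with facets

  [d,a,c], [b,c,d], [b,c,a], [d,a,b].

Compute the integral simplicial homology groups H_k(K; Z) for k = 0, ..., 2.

We work with the vertex ordering a < b < c < d. The simplices of K, each written with vertices in increasing order, are:

  0-simplices (4): a, b, c, d
  1-simplices (6): ab, ac, ad, bc, bd, cd
  2-simplices (4): abc, abd, acd, bcd

so the chain groups are C_0 ≅ Z^4, C_1 ≅ Z^6, C_2 ≅ Z^4.

∂_1: C_1 → C_0 maps an edge to its endpoints' difference, ∂[p,q] = q − p. For instance
  ∂ac = c − a.
As a 4×6 matrix over Z this has rank 3, with invariant factors (1,1,1).

∂_2: C_2 → C_1 acts by ∂[p,q,r] = [q,r] − [p,r] + [p,q]. For instance
  ∂acd = cd − ad + ac,
  ∂abd = bd − ad + ab.
The resulting 6×4 matrix has rank 3, and its Smith normal form has invariant factors (1,1,1).

Now H_k = ker ∂_k / im ∂_{k+1}, so:

  H_0: rank C_0 − rank ∂_1 = 4 − 3 = 1, and the invariant factors of ∂_1 are all 1, so H_0 ≅ Z.
  H_1: rank ker ∂_1 − rank ∂_2 = (6 − 3) − 3 = 0, and the invariant factors of ∂_2 are all 1, so H_1 ≅ 0.
  H_2: rank ker ∂_2 − rank ∂_3 = (4 − 3) − 0 = 1, and there is no ∂_3, so H_2 ≅ Z.

As a check, the Euler characteristic is 4 − 6 + 4 = 2, which agrees with 1 − 0 + 1 = 2.
(K is a triangulation of the 2-sphere S^2.)

H_0 = Z,  H_1 = 0,  H_2 = Z.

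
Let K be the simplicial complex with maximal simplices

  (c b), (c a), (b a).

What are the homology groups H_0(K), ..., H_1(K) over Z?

H_0 ≅ Z,  H_1 ≅ Z.

Order the vertices as a < b < c. Listing each simplex with vertices in this order, K has dimension 1 with simplices:

  0-simplices (3): a, b, c
  1-simplices (3): ab, ac, bc

Hence C_0 ≅ Z^3, C_1 ≅ Z^3.

Boundary ∂_1: C_1 → C_0 maps an edge to its endpoints' difference, ∂[p,q] = q − p.
As a 3×3 matrix over Z this has rank 2, with invariant factors (1,1).

Computing H_k = (kernel of ∂_k) / (image of ∂_{k+1}):

  H_0: rank C_0 − rank ∂_1 = 3 − 2 = 1, and the invariant factors of ∂_1 are all 1, so H_0 = Z.
  H_1: rank ker ∂_1 − rank ∂_2 = (3 − 2) − 0 = 1, and there is no ∂_2, so H_1 = Z.

(K is a triangulation of the circle S^1.)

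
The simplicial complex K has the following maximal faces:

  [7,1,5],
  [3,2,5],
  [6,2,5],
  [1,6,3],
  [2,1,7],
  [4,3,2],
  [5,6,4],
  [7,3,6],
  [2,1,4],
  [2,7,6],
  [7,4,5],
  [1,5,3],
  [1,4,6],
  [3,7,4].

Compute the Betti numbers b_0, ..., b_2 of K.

Fix the vertex order 1 < 2 < 3 < 4 < 5 < 6 < 7 and write every simplex with vertices in increasing order. Then dim K = 2 and the simplices of K are:

  0-simplices (7): [1], [2], [3], [4], [5], [6], [7]
  1-simplices (21): [1,2], [1,3], [1,4], [1,5], [1,6], [1,7], [2,3], [2,4], [2,5], [2,6], [2,7], [3,4], [3,5], [3,6], [3,7], [4,5], [4,6], [4,7], [5,6], [5,7], [6,7]
  2-simplices (14): [1,2,4], [1,2,7], [1,3,5], [1,3,6], [1,4,6], [1,5,7], [2,3,4], [2,3,5], [2,5,6], [2,6,7], [3,4,7], [3,6,7], [4,5,6], [4,5,7]

so the chain groups are C_0 ≅ Z^7, C_1 ≅ Z^21, C_2 ≅ Z^14.

∂_1: C_1 → C_0 maps an edge to its endpoints' difference, ∂[p,q] = q − p. For instance
  ∂[5,6] = [6] − [5].
This gives a 7×21 integer matrix of rank 6; reducing to Smith normal form yields diagonal entries (1,1,1,1,1,1).

Boundary ∂_2: C_2 → C_1 acts by ∂[p,q,r] = [q,r] − [p,r] + [p,q]. For instance
  ∂[2,6,7] = [6,7] − [2,7] + [2,6],
  ∂[1,4,6] = [4,6] − [1,6] + [1,4].
The 21×14 boundary matrix has rank 13 and Smith normal form diag(1,1,1,1,1,1,1,1,1,1,1,1,1).

Reading off H_k = ker ∂_k / im ∂_{k+1}:

  H_0: rank C_0 − rank ∂_1 = 7 − 6 = 1, and the invariant factors of ∂_1 are all 1, so H_0 ≅ Z.
  H_1: rank ker ∂_1 − rank ∂_2 = (21 − 6) − 13 = 2, and the invariant factors of ∂_2 are all 1, so H_1 ≅ Z^2.
  H_2: rank ker ∂_2 − rank ∂_3 = (14 − 13) − 0 = 1, and there is no ∂_3, so H_2 ≅ Z.

As a check, the Euler characteristic is 7 − 21 + 14 = 0, which agrees with 1 − 2 + 1 = 0.

Hence the Betti numbers are b_0 = 1, b_1 = 2, b_2 = 1.

b_0 = 1, b_1 = 2, b_2 = 1.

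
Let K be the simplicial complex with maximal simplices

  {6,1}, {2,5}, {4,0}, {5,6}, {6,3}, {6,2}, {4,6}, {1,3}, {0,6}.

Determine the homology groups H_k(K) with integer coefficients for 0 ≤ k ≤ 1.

Take the total order 0 < 1 < 2 < 3 < 4 < 5 < 6 on the vertex set. Then K (dimension 1) consists of the simplices:

  0-simplices (7): [0], [1], [2], [3], [4], [5], [6]
  1-simplices (9): [0,4], [0,6], [1,3], [1,6], [2,5], [2,6], [3,6], [4,6], [5,6]

Hence C_0 ≅ Z^7, C_1 ≅ Z^9.

Boundary ∂_1: C_1 → C_0 is given by ∂[p,q] = [q] − [p]. For instance
  ∂[0,4] = [4] − [0].
The resulting 7×9 matrix has rank 6, and its Smith normal form has invariant factors (1,1,1,1,1,1).

Now H_k = ker ∂_k / im ∂_{k+1}, so:

  H_0: rank C_0 − rank ∂_1 = 7 − 6 = 1, and the invariant factors of ∂_1 are all 1, so H_0 = Z.
  H_1: rank ker ∂_1 − rank ∂_2 = (9 − 6) − 0 = 3, and there is no ∂_2, so H_1 = Z^3.

(K is a triangulation of a wedge of 3 circles.)

H_0 = Z,  H_1 = Z^3.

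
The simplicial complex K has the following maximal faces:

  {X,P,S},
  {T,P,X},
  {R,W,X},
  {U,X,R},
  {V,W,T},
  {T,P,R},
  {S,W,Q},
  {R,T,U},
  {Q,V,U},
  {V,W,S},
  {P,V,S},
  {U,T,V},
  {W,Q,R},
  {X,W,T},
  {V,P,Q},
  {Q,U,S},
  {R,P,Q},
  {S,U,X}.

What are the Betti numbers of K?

b_0 = 1, b_1 = 1, b_2 = 0.

Fix the vertex order P < Q < R < S < T < U < V < W < X and write every simplex with vertices in increasing order. Then dim K = 2 and the simplices of K are:

  0-simplices (9): P, Q, R, S, T, U, V, W, X
  1-simplices (27): PQ, PR, PS, PT, PV, PX, QR, QS, QU, QV, QW, RT, RU, RW, RX, SU, SV, SW, SX, TU, TV, TW, TX, UV, UX, VW, WX
  2-simplices (18): PQR, PQV, PRT, PSV, PSX, PTX, QRW, QSU, QSW, QUV, RTU, RUX, RWX, SUX, SVW, TUV, TVW, TWX

so the chain groups are C_0 ≅ Z^9, C_1 ≅ Z^27, C_2 ≅ Z^18.

∂_1: C_1 → C_0 is given by ∂[p,q] = [q] − [p]. For instance
  ∂PS = S − P.
As a 9×27 matrix over Z this has rank 8, with invariant factors (1,1,1,1,1,1,1,1).

Boundary ∂_2: C_2 → C_1 maps a triangle to the signed sum of its edges. For instance
  ∂QUV = UV − QV + QU,
  ∂TVW = VW − TW + TV.
The resulting 27×18 matrix has rank 18, and its Smith normal form has invariant factors (1,1,1,1,1,1,1,1,1,1,1,1,1,1,1,1,1,2).

Reading off H_k = ker ∂_k / im ∂_{k+1}:

  H_0: rank C_0 − rank ∂_1 = 9 − 8 = 1, and the invariant factors of ∂_1 are all 1, so H_0 ≅ Z.
  H_1: rank ker ∂_1 − rank ∂_2 = (27 − 8) − 18 = 1, and ∂_2 has invariant factor 2 > 1, so H_1 ≅ Z × Z/2.
  H_2: rank ker ∂_2 − rank ∂_3 = (18 − 18) − 0 = 0, and there is no ∂_3, so H_2 ≅ 0.

As a check, the Euler characteristic is 9 − 27 + 18 = 0, which agrees with 1 − 1 + 0 = 0.
(K is a triangulation of the Klein bottle.)

Hence the Betti numbers are b_0 = 1, b_1 = 1, b_2 = 0.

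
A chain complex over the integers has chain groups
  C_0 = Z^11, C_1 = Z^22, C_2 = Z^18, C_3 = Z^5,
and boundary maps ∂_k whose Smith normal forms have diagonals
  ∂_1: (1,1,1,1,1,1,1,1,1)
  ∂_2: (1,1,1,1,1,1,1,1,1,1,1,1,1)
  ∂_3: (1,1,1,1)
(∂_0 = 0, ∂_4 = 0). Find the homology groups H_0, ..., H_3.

H_0: b_0 = 11 − 0 − 9 = 2; torsion from ∂_1 factors > 1: none. So H_0 ≅ Z^2.
H_1: b_1 = 22 − 9 − 13 = 0; torsion from ∂_2 factors > 1: none. So H_1 ≅ 0.
H_2: b_2 = 18 − 13 − 4 = 1; torsion from ∂_3 factors > 1: none. So H_2 ≅ Z.
H_3: b_3 = 5 − 4 − 0 = 1; torsion from ∂_4 factors > 1: none. So H_3 ≅ Z.

H_0 ≅ Z^2,  H_1 = 0,  H_2 ≅ Z,  H_3 ≅ Z.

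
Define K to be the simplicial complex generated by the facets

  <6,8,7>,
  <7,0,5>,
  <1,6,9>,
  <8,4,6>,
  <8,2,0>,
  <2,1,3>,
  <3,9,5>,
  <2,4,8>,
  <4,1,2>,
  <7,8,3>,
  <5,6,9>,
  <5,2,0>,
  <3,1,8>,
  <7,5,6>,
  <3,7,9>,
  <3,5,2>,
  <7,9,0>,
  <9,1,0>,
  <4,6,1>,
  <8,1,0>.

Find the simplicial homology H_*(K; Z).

H_0 ≅ Z,  H_1 ≅ Z ⊕ Z/2Z,  H_2 = 0.

K has 10 vertices, 30 edges, 20 triangles.
rank ∂_0 = 0, rank ∂_1 = 9 ⇒ b_0 = 10 − 0 − 9 = 1; all invariant factors of ∂_1 are 1 so no torsion. So H_0 = Z.
rank ∂_1 = 9, rank ∂_2 = 20 ⇒ b_1 = 30 − 9 − 20 = 1; ∂_2 has invariant factor(s) [2] giving torsion. So H_1 = Z ⊕ Z/2Z.
rank ∂_2 = 20, rank ∂_3 = 0 ⇒ b_2 = 20 − 20 − 0 = 0. So H_2 = 0.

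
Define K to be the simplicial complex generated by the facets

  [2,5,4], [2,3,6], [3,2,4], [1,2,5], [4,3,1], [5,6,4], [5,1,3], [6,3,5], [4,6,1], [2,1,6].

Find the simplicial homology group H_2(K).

Order the vertices as 1 < 2 < 3 < 4 < 5 < 6. Listing each simplex with vertices in this order, K has dimension 2 with simplices:

  0-simplices (6): [1], [2], [3], [4], [5], [6]
  1-simplices (15): [1,2], [1,3], [1,4], [1,5], [1,6], [2,3], [2,4], [2,5], [2,6], [3,4], [3,5], [3,6], [4,5], [4,6], [5,6]
  2-simplices (10): [1,2,5], [1,2,6], [1,3,4], [1,3,5], [1,4,6], [2,3,4], [2,3,6], [2,4,5], [3,5,6], [4,5,6]

so the chain groups are C_0 ≅ Z^6, C_1 ≅ Z^15, C_2 ≅ Z^10.

∂_1: C_1 → C_0 is given by ∂[p,q] = [q] − [p]. For instance
  ∂[1,3] = [3] − [1].
The 6×15 boundary matrix has rank 5 and Smith normal form diag(1,1,1,1,1).

The boundary map ∂_2: C_2 → C_1 maps a triangle to the signed sum of its edges. For instance
  ∂[2,3,4] = [3,4] − [2,4] + [2,3],
  ∂[2,4,5] = [4,5] − [2,5] + [2,4].
This gives a 15×10 integer matrix of rank 10; reducing to Smith normal form yields diagonal entries (1,1,1,1,1,1,1,1,1,2).

Reading off H_k = ker ∂_k / im ∂_{k+1}:

  H_2: rank ker ∂_2 − rank ∂_3 = (10 − 10) − 0 = 0, and there is no ∂_3, so H_2 = 0.

(K is a triangulation of the real projective plane RP^2.)

H_2 = 0.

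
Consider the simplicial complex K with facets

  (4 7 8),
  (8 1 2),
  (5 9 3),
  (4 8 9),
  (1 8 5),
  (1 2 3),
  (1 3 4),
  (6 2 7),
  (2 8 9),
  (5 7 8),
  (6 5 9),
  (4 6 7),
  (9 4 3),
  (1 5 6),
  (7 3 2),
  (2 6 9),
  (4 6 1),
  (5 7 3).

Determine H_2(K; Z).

H_2 = Z.

Take the total order 1 < 2 < 3 < 4 < 5 < 6 < 7 < 8 < 9 on the vertex set. Then K (dimension 2) consists of the simplices:

  0-simplices (9): [1], [2], [3], [4], [5], [6], [7], [8], [9]
  1-simplices (27): (27 of them)
  2-simplices (18): [1,2,3], [1,2,8], [1,3,4], [1,4,6], [1,5,6], [1,5,8], [2,3,7], [2,6,7], [2,6,9], [2,8,9], [3,4,9], [3,5,7], [3,5,9], [4,6,7], [4,7,8], [4,8,9], [5,6,9], [5,7,8]

giving chain groups C_0 ≅ Z^9, C_1 ≅ Z^27, C_2 ≅ Z^18.

Boundary ∂_1: C_1 → C_0 is given by ∂[p,q] = [q] − [p].
The resulting 9×27 matrix has rank 8, and its Smith normal form has invariant factors (1,1,1,1,1,1,1,1).

∂_2: C_2 → C_1 maps a triangle to the signed sum of its edges. For instance
  ∂[1,2,3] = [2,3] − [1,3] + [1,2],
  ∂[1,5,8] = [5,8] − [1,8] + [1,5].
The resulting 27×18 matrix has rank 17, and its Smith normal form has invariant factors (1,1,1,1,1,1,1,1,1,1,1,1,1,1,1,1,1).

Reading off H_k = ker ∂_k / im ∂_{k+1}:

  H_2: rank ker ∂_2 − rank ∂_3 = (18 − 17) − 0 = 1, and there is no ∂_3, so H_2 ≅ Z.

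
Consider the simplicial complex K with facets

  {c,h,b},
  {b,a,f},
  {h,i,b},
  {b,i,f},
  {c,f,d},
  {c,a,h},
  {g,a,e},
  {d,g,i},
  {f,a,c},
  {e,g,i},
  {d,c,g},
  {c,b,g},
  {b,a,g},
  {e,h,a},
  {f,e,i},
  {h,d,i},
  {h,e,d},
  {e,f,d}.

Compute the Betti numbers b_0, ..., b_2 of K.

Order the vertices as a < b < c < d < e < f < g < h < i. Listing each simplex with vertices in this order, K has dimension 2 with simplices:

  0-simplices (9): a, b, c, d, e, f, g, h, i
  1-simplices (27): ab, ac, ae, af, ag, ah, bc, bf, bg, bh, bi, cd, cf, cg, ch, de, df, dg, dh, di, ef, eg, eh, ei, fi, gi, hi
  2-simplices (18): abf, abg, acf, ach, aeg, aeh, bcg, bch, bfi, bhi, cdf, cdg, def, deh, dgi, dhi, efi, egi

giving chain groups C_0 ≅ Z^9, C_1 ≅ Z^27, C_2 ≅ Z^18.

∂_1: C_1 → C_0 maps an edge to its endpoints' difference, ∂[p,q] = q − p. For instance
  ∂bf = f − b.
The 9×27 boundary matrix has rank 8 and Smith normal form diag(1,1,1,1,1,1,1,1).

∂_2: C_2 → C_1 maps a triangle to the signed sum of its edges. For instance
  ∂abg = bg − ag + ab,
  ∂deh = eh − dh + de.
This gives a 27×18 integer matrix of rank 18; reducing to Smith normal form yields diagonal entries (1,1,1,1,1,1,1,1,1,1,1,1,1,1,1,1,1,2).

Computing H_k = (kernel of ∂_k) / (image of ∂_{k+1}):

  H_0: rank C_0 − rank ∂_1 = 9 − 8 = 1, and the invariant factors of ∂_1 are all 1, so H_0 ≅ Z.
  H_1: rank ker ∂_1 − rank ∂_2 = (27 − 8) − 18 = 1, and ∂_2 has invariant factor 2 > 1, so H_1 ≅ Z ⊕ Z/2Z.
  H_2: rank ker ∂_2 − rank ∂_3 = (18 − 18) − 0 = 0, and there is no ∂_3, so H_2 ≅ 0.

As a check, the Euler characteristic is 9 − 27 + 18 = 0, which agrees with 1 − 1 + 0 = 0.
(K is a triangulation of the Klein bottle.)

Hence the Betti numbers are b_0 = 1, b_1 = 1, b_2 = 0.

b_0 = 1, b_1 = 1, b_2 = 0.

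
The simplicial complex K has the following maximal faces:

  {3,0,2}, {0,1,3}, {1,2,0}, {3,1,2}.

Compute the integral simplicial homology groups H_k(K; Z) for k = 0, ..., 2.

H_0 = Z,  H_1 = 0,  H_2 = Z.

We work with the vertex ordering 0 < 1 < 2 < 3. The simplices of K, each written with vertices in increasing order, are:

  0-simplices (4): [0], [1], [2], [3]
  1-simplices (6): [0,1], [0,2], [0,3], [1,2], [1,3], [2,3]
  2-simplices (4): [0,1,2], [0,1,3], [0,2,3], [1,2,3]

Hence C_0 ≅ Z^4, C_1 ≅ Z^6, C_2 ≅ Z^4.

Boundary ∂_1: C_1 → C_0 sends each edge [p,q] (with p < q) to q − p.
The 4×6 boundary matrix has rank 3 and Smith normal form diag(1,1,1).

Boundary ∂_2: C_2 → C_1 maps a triangle to the signed sum of its edges. For instance
  ∂[1,2,3] = [2,3] − [1,3] + [1,2],
  ∂[0,1,2] = [1,2] − [0,2] + [0,1].
The 6×4 boundary matrix has rank 3 and Smith normal form diag(1,1,1).

From H_k ≅ ker(∂_k) / im(∂_{k+1}) we obtain:

  H_0: rank C_0 − rank ∂_1 = 4 − 3 = 1, and the invariant factors of ∂_1 are all 1, so H_0 = Z.
  H_1: rank ker ∂_1 − rank ∂_2 = (6 − 3) − 3 = 0, and the invariant factors of ∂_2 are all 1, so H_1 = 0.
  H_2: rank ker ∂_2 − rank ∂_3 = (4 − 3) − 0 = 1, and there is no ∂_3, so H_2 = Z.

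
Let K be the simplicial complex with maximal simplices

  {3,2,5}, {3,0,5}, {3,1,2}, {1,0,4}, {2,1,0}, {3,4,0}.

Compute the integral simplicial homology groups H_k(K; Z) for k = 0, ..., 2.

Order the vertices as 0 < 1 < 2 < 3 < 4 < 5. Listing each simplex with vertices in this order, K has dimension 2 with simplices:

  0-simplices (6): [0], [1], [2], [3], [4], [5]
  1-simplices (12): [0,1], [0,2], [0,3], [0,4], [0,5], [1,2], [1,3], [1,4], [2,3], [2,5], [3,4], [3,5]
  2-simplices (6): [0,1,2], [0,1,4], [0,3,4], [0,3,5], [1,2,3], [2,3,5]

giving chain groups C_0 ≅ Z^6, C_1 ≅ Z^12, C_2 ≅ Z^6.

∂_1: C_1 → C_0 maps an edge to its endpoints' difference, ∂[p,q] = q − p.
The 6×12 boundary matrix has rank 5 and Smith normal form diag(1,1,1,1,1).

∂_2: C_2 → C_1 acts by ∂[p,q,r] = [q,r] − [p,r] + [p,q]. For instance
  ∂[0,3,4] = [3,4] − [0,4] + [0,3],
  ∂[0,3,5] = [3,5] − [0,5] + [0,3].
This gives a 12×6 integer matrix of rank 6; reducing to Smith normal form yields diagonal entries (1,1,1,1,1,1).

Now H_k = ker ∂_k / im ∂_{k+1}, so:

  H_0: rank C_0 − rank ∂_1 = 6 − 5 = 1, and the invariant factors of ∂_1 are all 1, so H_0 ≅ Z.
  H_1: rank ker ∂_1 − rank ∂_2 = (12 − 5) − 6 = 1, and the invariant factors of ∂_2 are all 1, so H_1 ≅ Z.
  H_2: rank ker ∂_2 − rank ∂_3 = (6 − 6) − 0 = 0, and there is no ∂_3, so H_2 ≅ 0.

As a check, the Euler characteristic is 6 − 12 + 6 = 0, which agrees with 1 − 1 + 0 = 0.

H_0 = Z,  H_1 = Z,  H_2 = 0.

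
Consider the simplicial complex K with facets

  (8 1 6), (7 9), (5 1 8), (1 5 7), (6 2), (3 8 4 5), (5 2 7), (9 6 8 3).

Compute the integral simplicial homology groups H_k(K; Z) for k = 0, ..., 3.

Order the vertices as 1 < 2 < 3 < 4 < 5 < 6 < 7 < 8 < 9. Listing each simplex with vertices in this order, K has dimension 3 with simplices:

  0-simplices (9): [1], [2], [3], [4], [5], [6], [7], [8], [9]
  1-simplices (20): [1,5], [1,6], [1,7], [1,8], [2,5], [2,6], [2,7], [3,4], [3,5], [3,6], [3,8], [3,9], [4,5], [4,8], [5,7], [5,8], [6,8], [6,9], [7,9], [8,9]
  2-simplices (12): [1,5,7], [1,5,8], [1,6,8], [2,5,7], [3,4,5], [3,4,8], [3,5,8], [3,6,8], [3,6,9], [3,8,9], [4,5,8], [6,8,9]
  3-simplices (2): [3,4,5,8], [3,6,8,9]

so the chain groups are C_0 ≅ Z^9, C_1 ≅ Z^20, C_2 ≅ Z^12, C_3 ≅ Z^2.

∂_1: C_1 → C_0 maps an edge to its endpoints' difference, ∂[p,q] = q − p. For instance
  ∂[6,8] = [8] − [6].
As a 9×20 matrix over Z this has rank 8, with invariant factors (1,1,1,1,1,1,1,1).

∂_2: C_2 → C_1 maps a triangle to the signed sum of its edges. For instance
  ∂[3,6,9] = [6,9] − [3,9] + [3,6],
  ∂[4,5,8] = [5,8] − [4,8] + [4,5].
The 20×12 boundary matrix has rank 10 and Smith normal form diag(1,1,1,1,1,1,1,1,1,1).

Boundary ∂_3: C_3 → C_2 sends each 3-simplex σ to the alternating sum Σ_i (−1)^i (σ with its i-th vertex removed). For instance
  ∂[3,4,5,8] = [4,5,8] − [3,5,8] + [3,4,8] − [3,4,5],
  ∂[3,6,8,9] = [6,8,9] − [3,8,9] + [3,6,9] − [3,6,8].
This gives a 12×2 integer matrix of rank 2; reducing to Smith normal form yields diagonal entries (1,1).

Reading off H_k = ker ∂_k / im ∂_{k+1}:

  H_0: rank C_0 − rank ∂_1 = 9 − 8 = 1, and the invariant factors of ∂_1 are all 1, so H_0 = Z.
  H_1: rank ker ∂_1 − rank ∂_2 = (20 − 8) − 10 = 2, and the invariant factors of ∂_2 are all 1, so H_1 = Z^2.
  H_2: rank ker ∂_2 − rank ∂_3 = (12 − 10) − 2 = 0, and the invariant factors of ∂_3 are all 1, so H_2 = 0.
  H_3: rank ker ∂_3 − rank ∂_4 = (2 − 2) − 0 = 0, and there is no ∂_4, so H_3 = 0.

H_0 = Z,  H_1 = Z^2,  H_2 = 0,  H_3 = 0.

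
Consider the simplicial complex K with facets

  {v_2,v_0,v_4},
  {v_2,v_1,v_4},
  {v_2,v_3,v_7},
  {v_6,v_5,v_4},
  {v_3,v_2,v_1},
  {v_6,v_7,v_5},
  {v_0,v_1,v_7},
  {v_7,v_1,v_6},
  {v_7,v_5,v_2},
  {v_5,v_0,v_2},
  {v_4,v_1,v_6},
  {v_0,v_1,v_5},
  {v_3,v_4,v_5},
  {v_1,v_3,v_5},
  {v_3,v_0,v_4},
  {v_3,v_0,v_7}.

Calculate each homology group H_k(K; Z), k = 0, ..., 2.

Order the vertices as v_0 < v_1 < v_2 < v_3 < v_4 < v_5 < v_6 < v_7. Listing each simplex with vertices in this order, K has dimension 2 with simplices:

  0-simplices (8): [v_0], [v_1], [v_2], [v_3], [v_4], [v_5], [v_6], [v_7]
  1-simplices (24): (24 of them)
  2-simplices (16): (16 of them)

giving chain groups C_0 ≅ Z^8, C_1 ≅ Z^24, C_2 ≅ Z^16.

∂_1: C_1 → C_0 sends each edge [p,q] (with p < q) to q − p. For instance
  ∂[v_1,v_6] = [v_6] − [v_1].
As a 8×24 matrix over Z this has rank 7, with invariant factors (1,1,1,1,1,1,1).

∂_2: C_2 → C_1 acts by ∂[p,q,r] = [q,r] − [p,r] + [p,q]. For instance
  ∂[v_2,v_3,v_7] = [v_3,v_7] − [v_2,v_7] + [v_2,v_3],
  ∂[v_0,v_2,v_4] = [v_2,v_4] − [v_0,v_4] + [v_0,v_2].
The 24×16 boundary matrix has rank 15 and Smith normal form diag(1,1,1,1,1,1,1,1,1,1,1,1,1,1,1).

Reading off H_k = ker ∂_k / im ∂_{k+1}:

  H_0: rank C_0 − rank ∂_1 = 8 − 7 = 1, and the invariant factors of ∂_1 are all 1, so H_0 ≅ Z.
  H_1: rank ker ∂_1 − rank ∂_2 = (24 − 7) − 15 = 2, and the invariant factors of ∂_2 are all 1, so H_1 ≅ Z^2.
  H_2: rank ker ∂_2 − rank ∂_3 = (16 − 15) − 0 = 1, and there is no ∂_3, so H_2 ≅ Z.

H_0 ≅ Z,  H_1 ≅ Z^2,  H_2 ≅ Z.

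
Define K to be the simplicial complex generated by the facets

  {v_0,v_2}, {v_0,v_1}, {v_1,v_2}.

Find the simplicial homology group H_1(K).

H_1 = Z.

Fix the vertex order v_0 < v_1 < v_2 and write every simplex with vertices in increasing order. Then dim K = 1 and the simplices of K are:

  0-simplices (3): [v_0], [v_1], [v_2]
  1-simplices (3): [v_0,v_1], [v_0,v_2], [v_1,v_2]

giving chain groups C_0 ≅ Z^3, C_1 ≅ Z^3.

The boundary map ∂_1: C_1 → C_0 sends each edge [p,q] (with p < q) to q − p. For instance
  ∂[v_0,v_2] = [v_2] − [v_0].
The 3×3 boundary matrix has rank 2 and Smith normal form diag(1,1).

Now H_k = ker ∂_k / im ∂_{k+1}, so:

  H_1: rank ker ∂_1 − rank ∂_2 = (3 − 2) − 0 = 1, and there is no ∂_2, so H_1 = Z.

(K is a triangulation of the circle S^1.)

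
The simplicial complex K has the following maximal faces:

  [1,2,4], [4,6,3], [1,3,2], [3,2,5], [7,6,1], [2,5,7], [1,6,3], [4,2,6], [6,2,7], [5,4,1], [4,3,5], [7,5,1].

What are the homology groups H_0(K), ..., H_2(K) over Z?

Order the vertices as 1 < 2 < 3 < 4 < 5 < 6 < 7. Listing each simplex with vertices in this order, K has dimension 2 with simplices:

  0-simplices (7): [1], [2], [3], [4], [5], [6], [7]
  1-simplices (18): [1,2], [1,3], [1,4], [1,5], [1,6], [1,7], [2,3], [2,4], [2,5], [2,6], [2,7], [3,4], [3,5], [3,6], [4,5], [4,6], [5,7], [6,7]
  2-simplices (12): [1,2,3], [1,2,4], [1,3,6], [1,4,5], [1,5,7], [1,6,7], [2,3,5], [2,4,6], [2,5,7], [2,6,7], [3,4,5], [3,4,6]

so the chain groups are C_0 ≅ Z^7, C_1 ≅ Z^18, C_2 ≅ Z^12.

Boundary ∂_1: C_1 → C_0 is given by ∂[p,q] = [q] − [p]. For instance
  ∂[2,3] = [3] − [2].
As a 7×18 matrix over Z this has rank 6, with invariant factors (1,1,1,1,1,1).

∂_2: C_2 → C_1 maps a triangle to the signed sum of its edges. For instance
  ∂[2,3,5] = [3,5] − [2,5] + [2,3],
  ∂[2,6,7] = [6,7] − [2,7] + [2,6].
The resulting 18×12 matrix has rank 12, and its Smith normal form has invariant factors (1,1,1,1,1,1,1,1,1,1,1,2).

Now H_k = ker ∂_k / im ∂_{k+1}, so:

  H_0: rank C_0 − rank ∂_1 = 7 − 6 = 1, and the invariant factors of ∂_1 are all 1, so H_0 = Z.
  H_1: rank ker ∂_1 − rank ∂_2 = (18 − 6) − 12 = 0, and ∂_2 has invariant factor 2 > 1, so H_1 = Z/2Z.
  H_2: rank ker ∂_2 − rank ∂_3 = (12 − 12) − 0 = 0, and there is no ∂_3, so H_2 = 0.

As a check, the Euler characteristic is 7 − 18 + 12 = 1, which agrees with 1 − 0 + 0 = 1.
(K is a triangulation of the real projective plane RP^2.)

H_0 = Z,  H_1 = Z/2Z,  H_2 = 0.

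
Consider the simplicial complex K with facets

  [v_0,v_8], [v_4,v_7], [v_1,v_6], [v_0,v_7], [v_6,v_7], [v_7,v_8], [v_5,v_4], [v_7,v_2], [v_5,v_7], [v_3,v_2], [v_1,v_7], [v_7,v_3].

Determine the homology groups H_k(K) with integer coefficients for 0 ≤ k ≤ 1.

H_0 = Z,  H_1 = Z^4.

We work with the vertex ordering v_0 < v_1 < v_2 < v_3 < v_4 < v_5 < v_6 < v_7 < v_8. The simplices of K, each written with vertices in increasing order, are:

  0-simplices (9): [v_0], [v_1], [v_2], [v_3], [v_4], [v_5], [v_6], [v_7], [v_8]
  1-simplices (12): [v_0,v_7], [v_0,v_8], [v_1,v_6], [v_1,v_7], [v_2,v_3], [v_2,v_7], [v_3,v_7], [v_4,v_5], [v_4,v_7], [v_5,v_7], [v_6,v_7], [v_7,v_8]

giving chain groups C_0 ≅ Z^9, C_1 ≅ Z^12.

∂_1: C_1 → C_0 sends each edge [p,q] (with p < q) to q − p. For instance
  ∂[v_6,v_7] = [v_7] − [v_6].
The resulting 9×12 matrix has rank 8, and its Smith normal form has invariant factors (1,1,1,1,1,1,1,1).

From H_k ≅ ker(∂_k) / im(∂_{k+1}) we obtain:

  H_0: rank C_0 − rank ∂_1 = 9 − 8 = 1, and the invariant factors of ∂_1 are all 1, so H_0 ≅ Z.
  H_1: rank ker ∂_1 − rank ∂_2 = (12 − 8) − 0 = 4, and there is no ∂_2, so H_1 ≅ Z^4.

As a check, the Euler characteristic is 9 − 12 = -3, which agrees with 1 − 4 = -3.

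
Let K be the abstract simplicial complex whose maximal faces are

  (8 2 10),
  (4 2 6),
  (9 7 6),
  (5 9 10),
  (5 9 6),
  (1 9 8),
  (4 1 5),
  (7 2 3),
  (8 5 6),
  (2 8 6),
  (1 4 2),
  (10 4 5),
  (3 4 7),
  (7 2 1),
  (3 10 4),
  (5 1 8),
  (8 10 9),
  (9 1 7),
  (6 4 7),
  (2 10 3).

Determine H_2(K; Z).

K has 10 vertices, 30 edges, 20 triangles.
rank ∂_2 = 20, rank ∂_3 = 0 ⇒ b_2 = 20 − 20 − 0 = 0. So H_2 ≅ 0.

H_2 ≅ 0.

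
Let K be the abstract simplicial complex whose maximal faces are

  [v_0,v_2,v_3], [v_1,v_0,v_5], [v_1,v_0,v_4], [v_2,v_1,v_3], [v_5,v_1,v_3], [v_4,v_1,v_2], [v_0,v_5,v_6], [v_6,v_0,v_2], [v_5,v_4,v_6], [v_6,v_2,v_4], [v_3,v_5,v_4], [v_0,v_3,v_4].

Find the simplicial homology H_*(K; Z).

H_0 ≅ Z,  H_1 ≅ Z/2,  H_2 = 0.

Order the vertices as v_0 < v_1 < v_2 < v_3 < v_4 < v_5 < v_6. Listing each simplex with vertices in this order, K has dimension 2 with simplices:

  0-simplices (7): [v_0], [v_1], [v_2], [v_3], [v_4], [v_5], [v_6]
  1-simplices (18): (18 of them)
  2-simplices (12): (12 of them)

Hence C_0 ≅ Z^7, C_1 ≅ Z^18, C_2 ≅ Z^12.

Boundary ∂_1: C_1 → C_0 maps an edge to its endpoints' difference, ∂[p,q] = q − p.
The resulting 7×18 matrix has rank 6, and its Smith normal form has invariant factors (1,1,1,1,1,1).

Boundary ∂_2: C_2 → C_1 sends each 2-simplex [p,q,r] to [q,r] − [p,r] + [p,q]. For instance
  ∂[v_0,v_1,v_5] = [v_1,v_5] − [v_0,v_5] + [v_0,v_1],
  ∂[v_0,v_3,v_4] = [v_3,v_4] − [v_0,v_4] + [v_0,v_3].
The resulting 18×12 matrix has rank 12, and its Smith normal form has invariant factors (1,1,1,1,1,1,1,1,1,1,1,2).

Computing H_k = (kernel of ∂_k) / (image of ∂_{k+1}):

  H_0: rank C_0 − rank ∂_1 = 7 − 6 = 1, and the invariant factors of ∂_1 are all 1, so H_0 ≅ Z.
  H_1: rank ker ∂_1 − rank ∂_2 = (18 − 6) − 12 = 0, and ∂_2 has invariant factor 2 > 1, so H_1 ≅ Z/2.
  H_2: rank ker ∂_2 − rank ∂_3 = (12 − 12) − 0 = 0, and there is no ∂_3, so H_2 ≅ 0.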